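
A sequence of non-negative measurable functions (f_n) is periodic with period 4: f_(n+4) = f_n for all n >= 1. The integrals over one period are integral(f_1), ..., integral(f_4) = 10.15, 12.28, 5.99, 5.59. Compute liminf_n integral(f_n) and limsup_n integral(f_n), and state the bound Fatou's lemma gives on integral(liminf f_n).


The sequence (integral(f_n)) is periodic with period 4, repeating the values 10.15, 12.28, 5.99, 5.59 indefinitely.
Step 1: For a periodic sequence, every tail (a_m, a_(m+1), ...) contains all 4 period values infinitely often.
Step 2: Hence inf of every tail = min of the period values = min(10.15, 12.28, 5.99, 5.59) = 5.59.
        liminf_n integral(f_n) = sup over m of (inf of tail from m) = 5.59.
Step 3: Similarly sup of every tail = max of the period values = 12.28.
        limsup_n integral(f_n) = 12.28.
Step 4: Fatou's lemma: integral(liminf_n f_n) <= liminf_n integral(f_n) = 5.59.
        So the integral of the pointwise liminf is at most 5.59.


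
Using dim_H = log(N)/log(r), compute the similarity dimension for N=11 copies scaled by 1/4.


For a self-similar set with N copies scaled by 1/r:
dim_H = log(N)/log(r) = log(11)/log(4)
= 2.397895/1.386294
= 1.729716


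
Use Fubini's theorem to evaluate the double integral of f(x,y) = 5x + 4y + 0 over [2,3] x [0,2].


By Fubini, integrate in x first, then y.
Step 1: Fix y, integrate over x in [2,3]:
  integral(5x + 4y + 0, x=2..3)
  = 5*(3^2 - 2^2)/2 + (4y + 0)*(3 - 2)
  = 12.5 + (4y + 0)*1
  = 12.5 + 4y + 0
  = 12.5 + 4y
Step 2: Integrate over y in [0,2]:
  integral(12.5 + 4y, y=0..2)
  = 12.5*2 + 4*(2^2 - 0^2)/2
  = 25 + 8
  = 33


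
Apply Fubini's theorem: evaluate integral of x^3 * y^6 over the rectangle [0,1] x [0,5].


By Fubini's theorem, the double integral factors as a product of single integrals:
Step 1: integral_0^1 x^3 dx = [x^4/4] from 0 to 1
     = 1^4/4 = 0.25
Step 2: integral_0^5 y^6 dy = [y^7/7] from 0 to 5
     = 5^7/7 = 11160.714286
Step 3: Double integral = 0.25 * 11160.714286 = 2790.178571


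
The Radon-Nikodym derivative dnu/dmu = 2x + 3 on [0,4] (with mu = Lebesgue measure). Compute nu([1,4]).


nu(A) = integral_A (dnu/dmu) dmu = integral_1^4 (2x + 3) dx
Step 1: Antiderivative F(x) = (2/2)x^2 + 3x
Step 2: F(4) = (2/2)*4^2 + 3*4 = 16 + 12 = 28
Step 3: F(1) = (2/2)*1^2 + 3*1 = 1 + 3 = 4
Step 4: nu([1,4]) = F(4) - F(1) = 28 - 4 = 24


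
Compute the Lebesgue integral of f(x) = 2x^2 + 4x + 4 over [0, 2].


The Lebesgue integral of a Riemann-integrable function agrees with the Riemann integral.
Antiderivative F(x) = (2/3)x^3 + (4/2)x^2 + 4x
F(2) = (2/3)*2^3 + (4/2)*2^2 + 4*2
     = (2/3)*8 + (4/2)*4 + 4*2
     = 5.333333 + 8 + 8
     = 21.333333
F(0) = 0.0
Integral = F(2) - F(0) = 21.333333 - 0.0 = 21.333333


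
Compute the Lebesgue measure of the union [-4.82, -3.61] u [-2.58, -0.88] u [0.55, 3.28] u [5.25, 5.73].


For pairwise disjoint intervals, m(union) = sum of lengths.
= (-3.61 - -4.82) + (-0.88 - -2.58) + (3.28 - 0.55) + (5.73 - 5.25)
= 1.21 + 1.7 + 2.73 + 0.48
= 6.12


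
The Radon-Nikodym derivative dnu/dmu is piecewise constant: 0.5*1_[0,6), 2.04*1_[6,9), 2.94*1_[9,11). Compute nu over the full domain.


Integrate each piece of the Radon-Nikodym derivative:
Step 1: integral_0^6 0.5 dx = 0.5*(6-0) = 0.5*6 = 3
Step 2: integral_6^9 2.04 dx = 2.04*(9-6) = 2.04*3 = 6.12
Step 3: integral_9^11 2.94 dx = 2.94*(11-9) = 2.94*2 = 5.88
Total: 3 + 6.12 + 5.88 = 15


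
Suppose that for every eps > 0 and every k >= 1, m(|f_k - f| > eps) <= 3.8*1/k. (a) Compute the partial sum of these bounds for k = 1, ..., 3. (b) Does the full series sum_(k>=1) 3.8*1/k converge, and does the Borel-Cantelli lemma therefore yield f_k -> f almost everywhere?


Step 1: List the terms 3.8*1/k for k = 1 to 3:
  k=1: 3.8
  k=2: 1.9
  k=3: 1.266667
Step 2: Partial sum = 3.8 + 1.9 + 1.266667
     = 6.966667
Step 3: The full series sum_(k>=1) 3.8*1/k diverges (harmonic series, p = 1; a nonzero constant multiple of a divergent series diverges).
Step 4: The (first) Borel-Cantelli lemma requires a summable sequence of measures, so it does not apply here;
        from this bound alone no conclusion about a.e. convergence can be drawn (convergence in measure still
        gives an a.e.-convergent subsequence, but not a.e. convergence of the whole sequence).
Conclusion: series diverges; Borel-Cantelli is inconclusive about a.e. convergence of f_k.


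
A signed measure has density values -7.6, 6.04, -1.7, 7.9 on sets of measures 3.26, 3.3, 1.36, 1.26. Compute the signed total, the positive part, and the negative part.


Step 1: Compute signed measure on each set:
  Set 1: -7.6 * 3.26 = -24.776
  Set 2: 6.04 * 3.3 = 19.932
  Set 3: -1.7 * 1.36 = -2.312
  Set 4: 7.9 * 1.26 = 9.954
Step 2: Total signed measure = (-24.776) + (19.932) + (-2.312) + (9.954)
     = 2.798
Step 3: Positive part mu+(X) = sum of positive contributions = 29.886
Step 4: Negative part mu-(X) = |sum of negative contributions| = 27.088


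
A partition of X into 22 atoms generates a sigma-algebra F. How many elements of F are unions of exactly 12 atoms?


Each element of F is a union of some subset of the 22 atoms.
Elements that are unions of exactly 12 atoms correspond to 12-element subsets of the 22 atoms.
Count = C(22, 12) = 22! / (12! * 10!) = 646646.


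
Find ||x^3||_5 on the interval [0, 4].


Step 1: ||f||_5 = (integral_0^4 |x^3|^5 dx)^(1/5)
     = (integral_0^4 x^15 dx)^(1/5)
Step 2: integral_0^4 x^15 dx = [x^16/(16)] from 0 to 4 = 4^16/16
     = 4294967296/16 = 2.684355e+08
Step 3: ||f||_5 = (2.684355e+08)^(1/5) = 48.50293


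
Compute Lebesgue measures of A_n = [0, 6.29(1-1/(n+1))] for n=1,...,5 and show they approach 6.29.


By continuity of measure from below: if A_n increases to A, then m(A_n) -> m(A).
Here A = [0, 6.29], so m(A) = 6.29
Step 1: a_1 = 6.29*(1 - 1/2) = 3.145, m(A_1) = 3.145
Step 2: a_2 = 6.29*(1 - 1/3) = 4.1933, m(A_2) = 4.1933
Step 3: a_3 = 6.29*(1 - 1/4) = 4.7175, m(A_3) = 4.7175
Step 4: a_4 = 6.29*(1 - 1/5) = 5.032, m(A_4) = 5.032
Step 5: a_5 = 6.29*(1 - 1/6) = 5.2417, m(A_5) = 5.2417
Limit: m(A_n) -> m([0,6.29]) = 6.29


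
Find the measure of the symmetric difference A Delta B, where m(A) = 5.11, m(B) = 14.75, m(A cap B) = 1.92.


m(A Delta B) = m(A) + m(B) - 2*m(A n B)
= 5.11 + 14.75 - 2*1.92
= 5.11 + 14.75 - 3.84
= 16.02


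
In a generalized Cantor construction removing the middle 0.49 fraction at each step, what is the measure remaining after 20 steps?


Step 1: At each step, fraction remaining = 1 - 0.49 = 0.51
Step 2: After 20 steps, measure = (0.51)^20
Result = 1.417110e-06


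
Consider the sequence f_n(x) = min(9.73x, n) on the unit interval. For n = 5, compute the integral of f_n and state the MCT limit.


f(x) = 9.73x on [0,1]; f_n(x) = min(9.73x, n). At n = 5:
Step 1: f(x) reaches 5 at x = 5/9.73 = 0.513875
Step 2: integral(f_5) = integral(9.73x, 0, 0.513875) + integral(5, 0.513875, 1)
       = 9.73*0.513875^2/2 + 5*(1 - 0.513875)
       = 1.284687 + 2.430627
       = 3.715313
Step 3: As n -> infinity, f_n increases to f, so by MCT integral(f_n) -> integral(f) = 9.73/2 = 4.865.
Convergence: integral(f_5) = 3.715313 -> 4.865 as n -> infinity


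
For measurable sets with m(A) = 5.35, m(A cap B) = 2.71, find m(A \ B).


m(A \ B) = m(A) - m(A n B)
= 5.35 - 2.71
= 2.64


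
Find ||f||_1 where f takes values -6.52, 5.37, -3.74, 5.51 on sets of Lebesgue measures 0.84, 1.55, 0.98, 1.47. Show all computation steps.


Step 1: Compute |f_i|^1 for each value:
  |-6.52|^1 = 6.52
  |5.37|^1 = 5.37
  |-3.74|^1 = 3.74
  |5.51|^1 = 5.51
Step 2: Multiply by measures and sum:
  6.52 * 0.84 = 5.4768
  5.37 * 1.55 = 8.3235
  3.74 * 0.98 = 3.6652
  5.51 * 1.47 = 8.0997
Sum = 5.4768 + 8.3235 + 3.6652 + 8.0997 = 25.5652
Step 3: Take the p-th root:
||f||_1 = (25.5652)^(1/1) = 25.5652


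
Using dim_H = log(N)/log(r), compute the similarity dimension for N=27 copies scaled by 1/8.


For a self-similar set with N copies scaled by 1/r:
dim_H = log(N)/log(r) = log(27)/log(8)
= 3.295837/2.079442
= 1.584963


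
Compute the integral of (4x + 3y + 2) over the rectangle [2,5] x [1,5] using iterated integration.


By Fubini, integrate in x first, then y.
Step 1: Fix y, integrate over x in [2,5]:
  integral(4x + 3y + 2, x=2..5)
  = 4*(5^2 - 2^2)/2 + (3y + 2)*(5 - 2)
  = 42 + (3y + 2)*3
  = 42 + 9y + 6
  = 48 + 9y
Step 2: Integrate over y in [1,5]:
  integral(48 + 9y, y=1..5)
  = 48*4 + 9*(5^2 - 1^2)/2
  = 192 + 108
  = 300


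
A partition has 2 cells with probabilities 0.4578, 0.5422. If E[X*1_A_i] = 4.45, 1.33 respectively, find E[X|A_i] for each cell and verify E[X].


For each cell A_i: E[X|A_i] = E[X*1_A_i] / P(A_i)
Step 1: E[X|A_1] = 4.45 / 0.4578 = 9.720402
Step 2: E[X|A_2] = 1.33 / 0.5422 = 2.452969
Verification: E[X] = sum E[X*1_A_i] = 4.45 + 1.33 = 5.78


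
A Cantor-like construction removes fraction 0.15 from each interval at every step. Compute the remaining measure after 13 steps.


Step 1: At each step, fraction remaining = 1 - 0.15 = 0.85
Step 2: After 13 steps, measure = (0.85)^13
Result = 0.120905


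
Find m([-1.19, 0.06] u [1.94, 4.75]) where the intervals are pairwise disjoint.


For pairwise disjoint intervals, m(union) = sum of lengths.
= (0.06 - -1.19) + (4.75 - 1.94)
= 1.25 + 2.81
= 4.06


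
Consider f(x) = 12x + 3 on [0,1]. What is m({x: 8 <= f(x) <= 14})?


f^(-1)([8, 14]) = {x : 8 <= 12x + 3 <= 14}
Solving: (8 - 3)/12 <= x <= (14 - 3)/12
= [0.416667, 0.916667]
Intersecting with [0,1]: [0.416667, 0.916667]
Measure = 0.916667 - 0.416667 = 0.5


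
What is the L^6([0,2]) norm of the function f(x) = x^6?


Step 1: ||f||_6 = (integral_0^2 |x^6|^6 dx)^(1/6)
     = (integral_0^2 x^36 dx)^(1/6)
Step 2: integral_0^2 x^36 dx = [x^37/(37)] from 0 to 2 = 2^37/37
     = 137438953472/37 = 3.714566e+09
Step 3: ||f||_6 = (3.714566e+09)^(1/6) = 39.35362


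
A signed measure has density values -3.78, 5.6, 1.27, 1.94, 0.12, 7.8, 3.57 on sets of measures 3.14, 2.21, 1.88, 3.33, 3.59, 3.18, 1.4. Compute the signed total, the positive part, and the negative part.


Step 1: Compute signed measure on each set:
  Set 1: -3.78 * 3.14 = -11.8692
  Set 2: 5.6 * 2.21 = 12.376
  Set 3: 1.27 * 1.88 = 2.3876
  Set 4: 1.94 * 3.33 = 6.4602
  Set 5: 0.12 * 3.59 = 0.4308
  Set 6: 7.8 * 3.18 = 24.804
  Set 7: 3.57 * 1.4 = 4.998
Step 2: Total signed measure = (-11.8692) + (12.376) + (2.3876) + (6.4602) + (0.4308) + (24.804) + (4.998)
     = 39.5874
Step 3: Positive part mu+(X) = sum of positive contributions = 51.4566
Step 4: Negative part mu-(X) = |sum of negative contributions| = 11.8692


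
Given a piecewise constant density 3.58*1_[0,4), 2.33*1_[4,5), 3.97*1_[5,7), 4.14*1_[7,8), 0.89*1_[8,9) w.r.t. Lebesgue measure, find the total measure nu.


Integrate each piece of the Radon-Nikodym derivative:
Step 1: integral_0^4 3.58 dx = 3.58*(4-0) = 3.58*4 = 14.32
Step 2: integral_4^5 2.33 dx = 2.33*(5-4) = 2.33*1 = 2.33
Step 3: integral_5^7 3.97 dx = 3.97*(7-5) = 3.97*2 = 7.94
Step 4: integral_7^8 4.14 dx = 4.14*(8-7) = 4.14*1 = 4.14
Step 5: integral_8^9 0.89 dx = 0.89*(9-8) = 0.89*1 = 0.89
Total: 14.32 + 2.33 + 7.94 + 4.14 + 0.89 = 29.62


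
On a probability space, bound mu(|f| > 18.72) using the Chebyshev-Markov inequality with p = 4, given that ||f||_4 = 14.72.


Chebyshev/Markov inequality: mu(|f| > eps) <= (||f||_p / eps)^p
Step 1: ||f||_4 / eps = 14.72 / 18.72 = 0.786325
Step 2: Raise to power p = 4:
  (0.786325)^4 = 0.382303
Step 3: Therefore mu(|f| > 18.72) <= 0.382303


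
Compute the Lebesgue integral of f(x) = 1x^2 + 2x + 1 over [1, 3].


The Lebesgue integral of a Riemann-integrable function agrees with the Riemann integral.
Antiderivative F(x) = (1/3)x^3 + (2/2)x^2 + 1x
F(3) = (1/3)*3^3 + (2/2)*3^2 + 1*3
     = (1/3)*27 + (2/2)*9 + 1*3
     = 9 + 9 + 3
     = 21
F(1) = 2.333333
Integral = F(3) - F(1) = 21 - 2.333333 = 18.666667


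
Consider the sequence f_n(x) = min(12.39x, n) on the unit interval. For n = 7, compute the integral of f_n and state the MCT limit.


f(x) = 12.39x on [0,1]; f_n(x) = min(12.39x, n). At n = 7:
Step 1: f(x) reaches 7 at x = 7/12.39 = 0.564972
Step 2: integral(f_7) = integral(12.39x, 0, 0.564972) + integral(7, 0.564972, 1)
       = 12.39*0.564972^2/2 + 7*(1 - 0.564972)
       = 1.977401 + 3.045198
       = 5.022599
Step 3: As n -> infinity, f_n increases to f, so by MCT integral(f_n) -> integral(f) = 12.39/2 = 6.195.
Convergence: integral(f_7) = 5.022599 -> 6.195 as n -> infinity


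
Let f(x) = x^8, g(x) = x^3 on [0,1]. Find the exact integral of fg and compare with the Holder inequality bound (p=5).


Step 1: Exact integral of f*g = integral(x^11, 0, 1) = 1/12
     = 0.083333
Step 2: Holder bound with p=5, q=1.25:
  ||f||_p = (integral x^40 dx)^(1/5) = (1/41)^(1/5) = 0.475821
  ||g||_q = (integral x^3.75 dx)^(1/1.25) = (1/4.75)^(1/1.25) = 0.287505
Step 3: Holder bound = ||f||_p * ||g||_q = 0.475821 * 0.287505 = 0.136801
Verification: 0.083333 <= 0.136801 (Holder holds)


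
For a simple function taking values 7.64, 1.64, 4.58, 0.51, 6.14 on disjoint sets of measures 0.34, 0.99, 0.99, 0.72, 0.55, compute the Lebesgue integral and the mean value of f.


Step 1: Integral = sum(value_i * measure_i)
= 7.64*0.34 + 1.64*0.99 + 4.58*0.99 + 0.51*0.72 + 6.14*0.55
= 2.5976 + 1.6236 + 4.5342 + 0.3672 + 3.377
= 12.4996
Step 2: Total measure of domain = 0.34 + 0.99 + 0.99 + 0.72 + 0.55 = 3.59
Step 3: Average value = 12.4996 / 3.59 = 3.481783


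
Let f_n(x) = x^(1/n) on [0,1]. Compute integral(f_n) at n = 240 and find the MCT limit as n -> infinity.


At n = 240: f_240(x) = x^(1/240).
Step 1: integral(x^(1/240), 0, 1) = [x^(1/240+1) / (1/240+1)] from 0 to 1
     = 1 / (1/240 + 1) = 1 / ((240+1)/240) = 240/(240+1)
     = 240/241 = 0.995851
Step 2: As n -> infinity, f_n(x) = x^(1/n) -> 1 for x in (0,1], and f_n is increasing in n.
By MCT, lim_n integral(f_n) = integral(lim_n f_n) = integral(1, 0, 1) = 1.
Step 3: Verify convergence: 240/241 = 0.995851 -> 1


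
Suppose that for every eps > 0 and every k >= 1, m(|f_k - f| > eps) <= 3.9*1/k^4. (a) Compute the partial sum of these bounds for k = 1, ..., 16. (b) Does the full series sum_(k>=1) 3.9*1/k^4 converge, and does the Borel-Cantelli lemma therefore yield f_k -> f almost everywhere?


Step 1: List the terms 3.9*1/k^4 for k = 1 to 16:
  k=1: 3.9
  k=2: 0.24375
  k=3: 0.048148
  k=4: 0.015234
  k=5: 0.00624
  k=6: 0.003009
  k=7: 0.001624
  k=8: 9.521484e-04
  k=9: 5.944216e-04
  k=10: 3.900000e-04
  k=11: 2.663752e-04
  k=12: 1.880787e-04
  k=13: 1.365498e-04
  k=14: 1.015202e-04
  k=15: 7.703704e-05
  k=16: 5.950928e-05
Step 2: Partial sum = 3.9 + 0.24375 + 0.048148 + 0.015234 + 0.00624 + 0.003009 + 0.001624 + 9.521484e-04 + 5.944216e-04 + 3.900000e-04 + 2.663752e-04 + 1.880787e-04 + 1.365498e-04 + 1.015202e-04 + 7.703704e-05 + 5.950928e-05
     = 4.220772
Step 3: The full series sum_(k>=1) 3.9*1/k^4 converges (p-series with p = 4 > 1; a constant multiple of a convergent series converges).
Step 4: Fix eps > 0. Since sum_k m(|f_k - f| > eps) < infinity, the Borel-Cantelli lemma gives
        m(limsup_k {|f_k - f| > eps}) = 0, i.e. for a.e. x, |f_k(x) - f(x)| <= eps for all large k.
        Applying this with eps = 1/j for j = 1, 2, ... and intersecting the countably many full-measure sets,
        for a.e. x we get limsup_k |f_k(x) - f(x)| <= 1/j for every j, hence f_k -> f almost everywhere.
Conclusion: series converges; Borel-Cantelli yields f_k -> f a.e.


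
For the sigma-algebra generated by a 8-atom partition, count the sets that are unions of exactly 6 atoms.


Each element of F is a union of some subset of the 8 atoms.
Elements that are unions of exactly 6 atoms correspond to 6-element subsets of the 8 atoms.
Count = C(8, 6) = 8! / (6! * 2!) = 28.


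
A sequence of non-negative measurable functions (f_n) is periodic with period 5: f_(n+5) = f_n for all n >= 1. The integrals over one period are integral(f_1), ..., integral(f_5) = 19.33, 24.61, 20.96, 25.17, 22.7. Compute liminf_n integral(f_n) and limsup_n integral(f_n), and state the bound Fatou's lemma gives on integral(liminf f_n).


The sequence (integral(f_n)) is periodic with period 5, repeating the values 19.33, 24.61, 20.96, 25.17, 22.7 indefinitely.
Step 1: For a periodic sequence, every tail (a_m, a_(m+1), ...) contains all 5 period values infinitely often.
Step 2: Hence inf of every tail = min of the period values = min(19.33, 24.61, 20.96, 25.17, 22.7) = 19.33.
        liminf_n integral(f_n) = sup over m of (inf of tail from m) = 19.33.
Step 3: Similarly sup of every tail = max of the period values = 25.17.
        limsup_n integral(f_n) = 25.17.
Step 4: Fatou's lemma: integral(liminf_n f_n) <= liminf_n integral(f_n) = 19.33.
        So the integral of the pointwise liminf is at most 19.33.


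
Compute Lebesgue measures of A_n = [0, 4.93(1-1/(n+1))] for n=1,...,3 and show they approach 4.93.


By continuity of measure from below: if A_n increases to A, then m(A_n) -> m(A).
Here A = [0, 4.93], so m(A) = 4.93
Step 1: a_1 = 4.93*(1 - 1/2) = 2.465, m(A_1) = 2.465
Step 2: a_2 = 4.93*(1 - 1/3) = 3.2867, m(A_2) = 3.2867
Step 3: a_3 = 4.93*(1 - 1/4) = 3.6975, m(A_3) = 3.6975
Limit: m(A_n) -> m([0,4.93]) = 4.93


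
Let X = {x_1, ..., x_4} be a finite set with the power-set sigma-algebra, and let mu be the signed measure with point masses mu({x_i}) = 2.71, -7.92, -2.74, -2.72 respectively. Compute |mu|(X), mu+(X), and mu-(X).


Step 1: Every measurable set is a union of atoms (the cells / points), so a Hahn decomposition is
  obtained by grouping atoms by sign: P = union of atoms with mu > 0, N = union of the remaining atoms.
  Atoms in P (indices): 1;  atoms in N (indices): 2, 3, 4
  Positive values: 2.71
  Negative values: -7.92, -2.74, -2.72
Step 2: mu+(X) = mu(P) = sum of positive atom values = 2.71
Step 3: mu-(X) = -mu(N) = sum of |negative atom values| = 13.38
Step 4: |mu|(X) = mu+(X) + mu-(X) = 2.71 + 13.38 = 16.09


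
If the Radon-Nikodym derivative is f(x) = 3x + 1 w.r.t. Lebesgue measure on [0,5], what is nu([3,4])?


nu(A) = integral_A (dnu/dmu) dmu = integral_3^4 (3x + 1) dx
Step 1: Antiderivative F(x) = (3/2)x^2 + 1x
Step 2: F(4) = (3/2)*4^2 + 1*4 = 24 + 4 = 28
Step 3: F(3) = (3/2)*3^2 + 1*3 = 13.5 + 3 = 16.5
Step 4: nu([3,4]) = F(4) - F(3) = 28 - 16.5 = 11.5


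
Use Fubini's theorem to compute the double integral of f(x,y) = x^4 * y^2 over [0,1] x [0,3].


By Fubini's theorem, the double integral factors as a product of single integrals:
Step 1: integral_0^1 x^4 dx = [x^5/5] from 0 to 1
     = 1^5/5 = 0.2
Step 2: integral_0^3 y^2 dy = [y^3/3] from 0 to 3
     = 3^3/3 = 9
Step 3: Double integral = 0.2 * 9 = 1.8


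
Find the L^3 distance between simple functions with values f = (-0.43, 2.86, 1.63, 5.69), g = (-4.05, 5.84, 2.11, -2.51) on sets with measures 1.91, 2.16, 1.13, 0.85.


Step 1: Compute differences f_i - g_i:
  -0.43 - -4.05 = 3.62
  2.86 - 5.84 = -2.98
  1.63 - 2.11 = -0.48
  5.69 - -2.51 = 8.2
Step 2: Compute |diff|^3 * measure for each set:
  |3.62|^3 * 1.91 = 47.437928 * 1.91 = 90.606442
  |-2.98|^3 * 2.16 = 26.463592 * 2.16 = 57.161359
  |-0.48|^3 * 1.13 = 0.110592 * 1.13 = 0.124969
  |8.2|^3 * 0.85 = 551.368 * 0.85 = 468.6628
Step 3: Sum = 616.55557
Step 4: ||f-g||_3 = (616.55557)^(1/3) = 8.511199


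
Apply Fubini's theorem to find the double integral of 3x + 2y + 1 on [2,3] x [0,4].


By Fubini, integrate in x first, then y.
Step 1: Fix y, integrate over x in [2,3]:
  integral(3x + 2y + 1, x=2..3)
  = 3*(3^2 - 2^2)/2 + (2y + 1)*(3 - 2)
  = 7.5 + (2y + 1)*1
  = 7.5 + 2y + 1
  = 8.5 + 2y
Step 2: Integrate over y in [0,4]:
  integral(8.5 + 2y, y=0..4)
  = 8.5*4 + 2*(4^2 - 0^2)/2
  = 34 + 16
  = 50


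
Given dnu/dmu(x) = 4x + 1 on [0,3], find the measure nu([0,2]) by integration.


nu(A) = integral_A (dnu/dmu) dmu = integral_0^2 (4x + 1) dx
Step 1: Antiderivative F(x) = (4/2)x^2 + 1x
Step 2: F(2) = (4/2)*2^2 + 1*2 = 8 + 2 = 10
Step 3: F(0) = (4/2)*0^2 + 1*0 = 0.0 + 0 = 0.0
Step 4: nu([0,2]) = F(2) - F(0) = 10 - 0.0 = 10


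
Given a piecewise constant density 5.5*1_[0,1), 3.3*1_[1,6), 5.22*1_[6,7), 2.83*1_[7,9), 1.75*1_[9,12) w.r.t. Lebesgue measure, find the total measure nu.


Integrate each piece of the Radon-Nikodym derivative:
Step 1: integral_0^1 5.5 dx = 5.5*(1-0) = 5.5*1 = 5.5
Step 2: integral_1^6 3.3 dx = 3.3*(6-1) = 3.3*5 = 16.5
Step 3: integral_6^7 5.22 dx = 5.22*(7-6) = 5.22*1 = 5.22
Step 4: integral_7^9 2.83 dx = 2.83*(9-7) = 2.83*2 = 5.66
Step 5: integral_9^12 1.75 dx = 1.75*(12-9) = 1.75*3 = 5.25
Total: 5.5 + 16.5 + 5.22 + 5.66 + 5.25 = 38.13


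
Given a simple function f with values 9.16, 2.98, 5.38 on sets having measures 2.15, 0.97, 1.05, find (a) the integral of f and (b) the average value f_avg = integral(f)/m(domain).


Step 1: Integral = sum(value_i * measure_i)
= 9.16*2.15 + 2.98*0.97 + 5.38*1.05
= 19.694 + 2.8906 + 5.649
= 28.2336
Step 2: Total measure of domain = 2.15 + 0.97 + 1.05 = 4.17
Step 3: Average value = 28.2336 / 4.17 = 6.770647


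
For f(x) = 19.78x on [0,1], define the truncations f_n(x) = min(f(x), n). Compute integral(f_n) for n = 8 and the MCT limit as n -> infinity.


f(x) = 19.78x on [0,1]; f_n(x) = min(19.78x, n). At n = 8:
Step 1: f(x) reaches 8 at x = 8/19.78 = 0.404449
Step 2: integral(f_8) = integral(19.78x, 0, 0.404449) + integral(8, 0.404449, 1)
       = 19.78*0.404449^2/2 + 8*(1 - 0.404449)
       = 1.617796 + 4.764408
       = 6.382204
Step 3: As n -> infinity, f_n increases to f, so by MCT integral(f_n) -> integral(f) = 19.78/2 = 9.89.
Convergence: integral(f_8) = 6.382204 -> 9.89 as n -> infinity


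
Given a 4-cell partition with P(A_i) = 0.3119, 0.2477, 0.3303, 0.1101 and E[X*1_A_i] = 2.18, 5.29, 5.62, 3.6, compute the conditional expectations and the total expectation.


For each cell A_i: E[X|A_i] = E[X*1_A_i] / P(A_i)
Step 1: E[X|A_1] = 2.18 / 0.3119 = 6.98942
Step 2: E[X|A_2] = 5.29 / 0.2477 = 21.35648
Step 3: E[X|A_3] = 5.62 / 0.3303 = 17.014835
Step 4: E[X|A_4] = 3.6 / 0.1101 = 32.697548
Verification: E[X] = sum E[X*1_A_i] = 2.18 + 5.29 + 5.62 + 3.6 = 16.69


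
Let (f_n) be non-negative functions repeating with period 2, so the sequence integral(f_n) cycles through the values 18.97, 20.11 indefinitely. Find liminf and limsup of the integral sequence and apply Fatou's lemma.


The sequence (integral(f_n)) is periodic with period 2, repeating the values 18.97, 20.11 indefinitely.
Step 1: For a periodic sequence, every tail (a_m, a_(m+1), ...) contains all 2 period values infinitely often.
Step 2: Hence inf of every tail = min of the period values = min(18.97, 20.11) = 18.97.
        liminf_n integral(f_n) = sup over m of (inf of tail from m) = 18.97.
Step 3: Similarly sup of every tail = max of the period values = 20.11.
        limsup_n integral(f_n) = 20.11.
Step 4: Fatou's lemma: integral(liminf_n f_n) <= liminf_n integral(f_n) = 18.97.
        So the integral of the pointwise liminf is at most 18.97.


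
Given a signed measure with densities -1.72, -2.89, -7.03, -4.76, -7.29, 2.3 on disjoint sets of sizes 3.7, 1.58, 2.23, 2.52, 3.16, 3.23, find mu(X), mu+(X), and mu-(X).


Step 1: Compute signed measure on each set:
  Set 1: -1.72 * 3.7 = -6.364
  Set 2: -2.89 * 1.58 = -4.5662
  Set 3: -7.03 * 2.23 = -15.6769
  Set 4: -4.76 * 2.52 = -11.9952
  Set 5: -7.29 * 3.16 = -23.0364
  Set 6: 2.3 * 3.23 = 7.429
Step 2: Total signed measure = (-6.364) + (-4.5662) + (-15.6769) + (-11.9952) + (-23.0364) + (7.429)
     = -54.2097
Step 3: Positive part mu+(X) = sum of positive contributions = 7.429
Step 4: Negative part mu-(X) = |sum of negative contributions| = 61.6387


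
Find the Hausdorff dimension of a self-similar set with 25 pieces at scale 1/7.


For a self-similar set with N copies scaled by 1/r:
dim_H = log(N)/log(r) = log(25)/log(7)
= 3.218876/1.94591
= 1.654175


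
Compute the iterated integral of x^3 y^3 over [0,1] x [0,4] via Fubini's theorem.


By Fubini's theorem, the double integral factors as a product of single integrals:
Step 1: integral_0^1 x^3 dx = [x^4/4] from 0 to 1
     = 1^4/4 = 0.25
Step 2: integral_0^4 y^3 dy = [y^4/4] from 0 to 4
     = 4^4/4 = 64
Step 3: Double integral = 0.25 * 64 = 16


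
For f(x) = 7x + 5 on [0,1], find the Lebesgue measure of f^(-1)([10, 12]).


f^(-1)([10, 12]) = {x : 10 <= 7x + 5 <= 12}
Solving: (10 - 5)/7 <= x <= (12 - 5)/7
= [0.714286, 1]
Intersecting with [0,1]: [0.714286, 1]
Measure = 1 - 0.714286 = 0.285714


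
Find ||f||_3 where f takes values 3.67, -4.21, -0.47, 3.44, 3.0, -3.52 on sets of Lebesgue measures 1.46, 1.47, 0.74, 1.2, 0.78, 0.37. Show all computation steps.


Step 1: Compute |f_i|^3 for each value:
  |3.67|^3 = 49.430863
  |-4.21|^3 = 74.618461
  |-0.47|^3 = 0.103823
  |3.44|^3 = 40.707584
  |3.0|^3 = 27
  |-3.52|^3 = 43.614208
Step 2: Multiply by measures and sum:
  49.430863 * 1.46 = 72.16906
  74.618461 * 1.47 = 109.689138
  0.103823 * 0.74 = 0.076829
  40.707584 * 1.2 = 48.849101
  27 * 0.78 = 21.06
  43.614208 * 0.37 = 16.137257
Sum = 72.16906 + 109.689138 + 0.076829 + 48.849101 + 21.06 + 16.137257 = 267.981384
Step 3: Take the p-th root:
||f||_3 = (267.981384)^(1/3) = 6.447156


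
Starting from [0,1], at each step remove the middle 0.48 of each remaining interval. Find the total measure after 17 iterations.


Step 1: At each step, fraction remaining = 1 - 0.48 = 0.52
Step 2: After 17 steps, measure = (0.52)^17
Result = 1.486130e-05


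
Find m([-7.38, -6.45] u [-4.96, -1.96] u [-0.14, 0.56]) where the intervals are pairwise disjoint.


For pairwise disjoint intervals, m(union) = sum of lengths.
= (-6.45 - -7.38) + (-1.96 - -4.96) + (0.56 - -0.14)
= 0.93 + 3 + 0.7
= 4.63


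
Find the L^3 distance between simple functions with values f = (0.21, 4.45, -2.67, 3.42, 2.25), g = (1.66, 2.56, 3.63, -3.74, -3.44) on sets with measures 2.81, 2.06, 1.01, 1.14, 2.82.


Step 1: Compute differences f_i - g_i:
  0.21 - 1.66 = -1.45
  4.45 - 2.56 = 1.89
  -2.67 - 3.63 = -6.3
  3.42 - -3.74 = 7.16
  2.25 - -3.44 = 5.69
Step 2: Compute |diff|^3 * measure for each set:
  |-1.45|^3 * 2.81 = 3.048625 * 2.81 = 8.566636
  |1.89|^3 * 2.06 = 6.751269 * 2.06 = 13.907614
  |-6.3|^3 * 1.01 = 250.047 * 1.01 = 252.54747
  |7.16|^3 * 1.14 = 367.061696 * 1.14 = 418.450333
  |5.69|^3 * 2.82 = 184.220009 * 2.82 = 519.500425
Step 3: Sum = 1212.972479
Step 4: ||f-g||_3 = (1212.972479)^(1/3) = 10.664741


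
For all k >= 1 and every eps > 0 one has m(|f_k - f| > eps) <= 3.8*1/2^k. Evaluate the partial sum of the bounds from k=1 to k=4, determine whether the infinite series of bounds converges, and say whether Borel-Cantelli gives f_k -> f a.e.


Step 1: List the terms 3.8*1/2^k for k = 1 to 4:
  k=1: 1.9
  k=2: 0.95
  k=3: 0.475
  k=4: 0.2375
Step 2: Partial sum = 1.9 + 0.95 + 0.475 + 0.2375
     = 3.5625
Step 3: The full series sum_(k>=1) 3.8*1/2^k converges (geometric series with ratio 1/2 < 1; a constant multiple of a convergent series converges).
Step 4: Fix eps > 0. Since sum_k m(|f_k - f| > eps) < infinity, the Borel-Cantelli lemma gives
        m(limsup_k {|f_k - f| > eps}) = 0, i.e. for a.e. x, |f_k(x) - f(x)| <= eps for all large k.
        Applying this with eps = 1/j for j = 1, 2, ... and intersecting the countably many full-measure sets,
        for a.e. x we get limsup_k |f_k(x) - f(x)| <= 1/j for every j, hence f_k -> f almost everywhere.
Conclusion: series converges; Borel-Cantelli yields f_k -> f a.e.


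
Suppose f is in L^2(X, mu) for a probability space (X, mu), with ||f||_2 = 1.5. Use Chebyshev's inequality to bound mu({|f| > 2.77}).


Chebyshev/Markov inequality: mu(|f| > eps) <= (||f||_p / eps)^p
Step 1: ||f||_2 / eps = 1.5 / 2.77 = 0.541516
Step 2: Raise to power p = 2:
  (0.541516)^2 = 0.29324
Step 3: Therefore mu(|f| > 2.77) <= 0.29324


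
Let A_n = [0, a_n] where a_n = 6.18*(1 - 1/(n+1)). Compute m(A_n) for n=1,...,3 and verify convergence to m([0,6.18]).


By continuity of measure from below: if A_n increases to A, then m(A_n) -> m(A).
Here A = [0, 6.18], so m(A) = 6.18
Step 1: a_1 = 6.18*(1 - 1/2) = 3.09, m(A_1) = 3.09
Step 2: a_2 = 6.18*(1 - 1/3) = 4.12, m(A_2) = 4.12
Step 3: a_3 = 6.18*(1 - 1/4) = 4.635, m(A_3) = 4.635
Limit: m(A_n) -> m([0,6.18]) = 6.18


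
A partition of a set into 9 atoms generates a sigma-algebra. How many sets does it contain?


Each element of the sigma-algebra is a union of some subset of the 9 atoms.
The number of such subsets is 2^9 = 512.


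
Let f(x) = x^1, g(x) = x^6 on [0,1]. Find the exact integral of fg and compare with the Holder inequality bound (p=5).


Step 1: Exact integral of f*g = integral(x^7, 0, 1) = 1/8
     = 0.125
Step 2: Holder bound with p=5, q=1.25:
  ||f||_p = (integral x^5 dx)^(1/5) = (1/6)^(1/5) = 0.698827
  ||g||_q = (integral x^7.5 dx)^(1/1.25) = (1/8.5)^(1/1.25) = 0.180495
Step 3: Holder bound = ||f||_p * ||g||_q = 0.698827 * 0.180495 = 0.126135
Verification: 0.125 <= 0.126135 (Holder holds)


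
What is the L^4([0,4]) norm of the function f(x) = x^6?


Step 1: ||f||_4 = (integral_0^4 |x^6|^4 dx)^(1/4)
     = (integral_0^4 x^24 dx)^(1/4)
Step 2: integral_0^4 x^24 dx = [x^25/(25)] from 0 to 4 = 4^25/25
     = 1125899906842624/25 = 4.503600e+13
Step 3: ||f||_4 = (4.503600e+13)^(1/4) = 2590.537859


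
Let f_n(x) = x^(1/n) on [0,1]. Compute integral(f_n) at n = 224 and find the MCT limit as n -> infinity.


At n = 224: f_224(x) = x^(1/224).
Step 1: integral(x^(1/224), 0, 1) = [x^(1/224+1) / (1/224+1)] from 0 to 1
     = 1 / (1/224 + 1) = 1 / ((224+1)/224) = 224/(224+1)
     = 224/225 = 0.995556
Step 2: As n -> infinity, f_n(x) = x^(1/n) -> 1 for x in (0,1], and f_n is increasing in n.
By MCT, lim_n integral(f_n) = integral(lim_n f_n) = integral(1, 0, 1) = 1.
Step 3: Verify convergence: 224/225 = 0.995556 -> 1


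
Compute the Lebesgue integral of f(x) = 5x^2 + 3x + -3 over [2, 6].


The Lebesgue integral of a Riemann-integrable function agrees with the Riemann integral.
Antiderivative F(x) = (5/3)x^3 + (3/2)x^2 + -3x
F(6) = (5/3)*6^3 + (3/2)*6^2 + -3*6
     = (5/3)*216 + (3/2)*36 + -3*6
     = 360 + 54 + -18
     = 396
F(2) = 13.333333
Integral = F(6) - F(2) = 396 - 13.333333 = 382.666667


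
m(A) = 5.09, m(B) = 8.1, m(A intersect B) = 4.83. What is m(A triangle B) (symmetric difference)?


m(A Delta B) = m(A) + m(B) - 2*m(A n B)
= 5.09 + 8.1 - 2*4.83
= 5.09 + 8.1 - 9.66
= 3.53


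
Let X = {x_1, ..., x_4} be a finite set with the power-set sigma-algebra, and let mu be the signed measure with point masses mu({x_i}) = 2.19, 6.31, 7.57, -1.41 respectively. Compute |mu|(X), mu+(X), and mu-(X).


Step 1: Every measurable set is a union of atoms (the cells / points), so a Hahn decomposition is
  obtained by grouping atoms by sign: P = union of atoms with mu > 0, N = union of the remaining atoms.
  Atoms in P (indices): 1, 2, 3;  atoms in N (indices): 4
  Positive values: 2.19, 6.31, 7.57
  Negative values: -1.41
Step 2: mu+(X) = mu(P) = sum of positive atom values = 16.07
Step 3: mu-(X) = -mu(N) = sum of |negative atom values| = 1.41
Step 4: |mu|(X) = mu+(X) + mu-(X) = 16.07 + 1.41 = 17.48


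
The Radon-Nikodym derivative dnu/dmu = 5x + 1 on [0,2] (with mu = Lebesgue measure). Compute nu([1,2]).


nu(A) = integral_A (dnu/dmu) dmu = integral_1^2 (5x + 1) dx
Step 1: Antiderivative F(x) = (5/2)x^2 + 1x
Step 2: F(2) = (5/2)*2^2 + 1*2 = 10 + 2 = 12
Step 3: F(1) = (5/2)*1^2 + 1*1 = 2.5 + 1 = 3.5
Step 4: nu([1,2]) = F(2) - F(1) = 12 - 3.5 = 8.5


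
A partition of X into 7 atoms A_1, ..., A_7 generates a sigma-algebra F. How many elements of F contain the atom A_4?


Each element of F is a union of some subset S of the 7 atoms.
The element contains A_4 iff A_4 is in S.
So we count subsets S of {A_1,...,A_7} with A_4 in S: choose freely among the other 6 atoms.
Count = 2^(7-1) = 2^6 = 64.


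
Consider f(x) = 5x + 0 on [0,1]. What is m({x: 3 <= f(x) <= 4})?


f^(-1)([3, 4]) = {x : 3 <= 5x + 0 <= 4}
Solving: (3 - 0)/5 <= x <= (4 - 0)/5
= [0.6, 0.8]
Intersecting with [0,1]: [0.6, 0.8]
Measure = 0.8 - 0.6 = 0.2


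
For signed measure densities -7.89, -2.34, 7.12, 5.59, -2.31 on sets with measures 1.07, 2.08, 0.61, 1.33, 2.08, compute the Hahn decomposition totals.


Step 1: Compute signed measure on each set:
  Set 1: -7.89 * 1.07 = -8.4423
  Set 2: -2.34 * 2.08 = -4.8672
  Set 3: 7.12 * 0.61 = 4.3432
  Set 4: 5.59 * 1.33 = 7.4347
  Set 5: -2.31 * 2.08 = -4.8048
Step 2: Total signed measure = (-8.4423) + (-4.8672) + (4.3432) + (7.4347) + (-4.8048)
     = -6.3364
Step 3: Positive part mu+(X) = sum of positive contributions = 11.7779
Step 4: Negative part mu-(X) = |sum of negative contributions| = 18.1143


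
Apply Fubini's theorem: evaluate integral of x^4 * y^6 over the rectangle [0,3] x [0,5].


By Fubini's theorem, the double integral factors as a product of single integrals:
Step 1: integral_0^3 x^4 dx = [x^5/5] from 0 to 3
     = 3^5/5 = 48.6
Step 2: integral_0^5 y^6 dy = [y^7/7] from 0 to 5
     = 5^7/7 = 11160.714286
Step 3: Double integral = 48.6 * 11160.714286 = 542410.714286


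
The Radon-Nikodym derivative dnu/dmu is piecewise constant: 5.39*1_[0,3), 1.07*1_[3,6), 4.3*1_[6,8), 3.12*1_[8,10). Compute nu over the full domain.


Integrate each piece of the Radon-Nikodym derivative:
Step 1: integral_0^3 5.39 dx = 5.39*(3-0) = 5.39*3 = 16.17
Step 2: integral_3^6 1.07 dx = 1.07*(6-3) = 1.07*3 = 3.21
Step 3: integral_6^8 4.3 dx = 4.3*(8-6) = 4.3*2 = 8.6
Step 4: integral_8^10 3.12 dx = 3.12*(10-8) = 3.12*2 = 6.24
Total: 16.17 + 3.21 + 8.6 + 6.24 = 34.22


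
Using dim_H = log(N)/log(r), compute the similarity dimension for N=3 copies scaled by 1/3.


For a self-similar set with N copies scaled by 1/r:
dim_H = log(N)/log(r) = log(3)/log(3)
= 1.098612/1.098612
= 1


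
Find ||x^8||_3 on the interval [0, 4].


Step 1: ||f||_3 = (integral_0^4 |x^8|^3 dx)^(1/3)
     = (integral_0^4 x^24 dx)^(1/3)
Step 2: integral_0^4 x^24 dx = [x^25/(25)] from 0 to 4 = 4^25/25
     = 1125899906842624/25 = 4.503600e+13
Step 3: ||f||_3 = (4.503600e+13)^(1/3) = 35578.414584


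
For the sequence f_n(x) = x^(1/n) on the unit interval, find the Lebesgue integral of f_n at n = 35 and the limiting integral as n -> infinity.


At n = 35: f_35(x) = x^(1/35).
Step 1: integral(x^(1/35), 0, 1) = [x^(1/35+1) / (1/35+1)] from 0 to 1
     = 1 / (1/35 + 1) = 1 / ((35+1)/35) = 35/(35+1)
     = 35/36 = 0.972222
Step 2: As n -> infinity, f_n(x) = x^(1/n) -> 1 for x in (0,1], and f_n is increasing in n.
By MCT, lim_n integral(f_n) = integral(lim_n f_n) = integral(1, 0, 1) = 1.
Step 3: Verify convergence: 35/36 = 0.972222 -> 1


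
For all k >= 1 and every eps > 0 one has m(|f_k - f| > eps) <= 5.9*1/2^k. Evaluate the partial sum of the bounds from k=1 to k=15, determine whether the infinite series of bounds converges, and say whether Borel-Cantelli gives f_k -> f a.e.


Step 1: List the terms 5.9*1/2^k for k = 1 to 15:
  k=1: 2.95
  k=2: 1.475
  k=3: 0.7375
  k=4: 0.36875
  k=5: 0.184375
  k=6: 0.092188
  k=7: 0.046094
  k=8: 0.023047
  k=9: 0.011523
  k=10: 0.005762
  k=11: 0.002881
  k=12: 0.00144
  k=13: 7.202148e-04
  k=14: 3.601074e-04
  k=15: 1.800537e-04
Step 2: Partial sum = 2.95 + 1.475 + 0.7375 + 0.36875 + 0.184375 + 0.092188 + 0.046094 + 0.023047 + 0.011523 + 0.005762 + 0.002881 + 0.00144 + 7.202148e-04 + 3.601074e-04 + 1.800537e-04
     = 5.89982
Step 3: The full series sum_(k>=1) 5.9*1/2^k converges (geometric series with ratio 1/2 < 1; a constant multiple of a convergent series converges).
Step 4: Fix eps > 0. Since sum_k m(|f_k - f| > eps) < infinity, the Borel-Cantelli lemma gives
        m(limsup_k {|f_k - f| > eps}) = 0, i.e. for a.e. x, |f_k(x) - f(x)| <= eps for all large k.
        Applying this with eps = 1/j for j = 1, 2, ... and intersecting the countably many full-measure sets,
        for a.e. x we get limsup_k |f_k(x) - f(x)| <= 1/j for every j, hence f_k -> f almost everywhere.
Conclusion: series converges; Borel-Cantelli yields f_k -> f a.e.


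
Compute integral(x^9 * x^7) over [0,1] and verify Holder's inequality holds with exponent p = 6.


Step 1: Exact integral of f*g = integral(x^16, 0, 1) = 1/17
     = 0.058824
Step 2: Holder bound with p=6, q=1.2:
  ||f||_p = (integral x^54 dx)^(1/6) = (1/55)^(1/6) = 0.51279
  ||g||_q = (integral x^8.4 dx)^(1/1.2) = (1/9.4)^(1/1.2) = 0.154547
Step 3: Holder bound = ||f||_p * ||g||_q = 0.51279 * 0.154547 = 0.07925
Verification: 0.058824 <= 0.07925 (Holder holds)


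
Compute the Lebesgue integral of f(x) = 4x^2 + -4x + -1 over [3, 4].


The Lebesgue integral of a Riemann-integrable function agrees with the Riemann integral.
Antiderivative F(x) = (4/3)x^3 + (-4/2)x^2 + -1x
F(4) = (4/3)*4^3 + (-4/2)*4^2 + -1*4
     = (4/3)*64 + (-4/2)*16 + -1*4
     = 85.333333 + -32 + -4
     = 49.333333
F(3) = 15
Integral = F(4) - F(3) = 49.333333 - 15 = 34.333333


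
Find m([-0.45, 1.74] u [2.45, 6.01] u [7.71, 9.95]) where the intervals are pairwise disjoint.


For pairwise disjoint intervals, m(union) = sum of lengths.
= (1.74 - -0.45) + (6.01 - 2.45) + (9.95 - 7.71)
= 2.19 + 3.56 + 2.24
= 7.99


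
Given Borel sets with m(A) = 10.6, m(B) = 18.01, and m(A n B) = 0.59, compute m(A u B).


By inclusion-exclusion: m(A u B) = m(A) + m(B) - m(A n B)
= 10.6 + 18.01 - 0.59
= 28.02


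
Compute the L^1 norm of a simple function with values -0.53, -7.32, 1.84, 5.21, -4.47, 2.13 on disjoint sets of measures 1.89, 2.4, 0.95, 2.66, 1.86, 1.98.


Step 1: Compute |f_i|^1 for each value:
  |-0.53|^1 = 0.53
  |-7.32|^1 = 7.32
  |1.84|^1 = 1.84
  |5.21|^1 = 5.21
  |-4.47|^1 = 4.47
  |2.13|^1 = 2.13
Step 2: Multiply by measures and sum:
  0.53 * 1.89 = 1.0017
  7.32 * 2.4 = 17.568
  1.84 * 0.95 = 1.748
  5.21 * 2.66 = 13.8586
  4.47 * 1.86 = 8.3142
  2.13 * 1.98 = 4.2174
Sum = 1.0017 + 17.568 + 1.748 + 13.8586 + 8.3142 + 4.2174 = 46.7079
Step 3: Take the p-th root:
||f||_1 = (46.7079)^(1/1) = 46.7079


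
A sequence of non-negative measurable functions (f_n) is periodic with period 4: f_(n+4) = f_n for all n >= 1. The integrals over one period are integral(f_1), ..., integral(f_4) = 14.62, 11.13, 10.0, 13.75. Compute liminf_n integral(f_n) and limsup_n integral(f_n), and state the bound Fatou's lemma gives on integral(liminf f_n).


The sequence (integral(f_n)) is periodic with period 4, repeating the values 14.62, 11.13, 10.0, 13.75 indefinitely.
Step 1: For a periodic sequence, every tail (a_m, a_(m+1), ...) contains all 4 period values infinitely often.
Step 2: Hence inf of every tail = min of the period values = min(14.62, 11.13, 10.0, 13.75) = 10.
        liminf_n integral(f_n) = sup over m of (inf of tail from m) = 10.
Step 3: Similarly sup of every tail = max of the period values = 14.62.
        limsup_n integral(f_n) = 14.62.
Step 4: Fatou's lemma: integral(liminf_n f_n) <= liminf_n integral(f_n) = 10.
        So the integral of the pointwise liminf is at most 10.


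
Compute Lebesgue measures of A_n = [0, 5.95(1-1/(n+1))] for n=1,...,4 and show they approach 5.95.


By continuity of measure from below: if A_n increases to A, then m(A_n) -> m(A).
Here A = [0, 5.95], so m(A) = 5.95
Step 1: a_1 = 5.95*(1 - 1/2) = 2.975, m(A_1) = 2.975
Step 2: a_2 = 5.95*(1 - 1/3) = 3.9667, m(A_2) = 3.9667
Step 3: a_3 = 5.95*(1 - 1/4) = 4.4625, m(A_3) = 4.4625
Step 4: a_4 = 5.95*(1 - 1/5) = 4.76, m(A_4) = 4.76
Limit: m(A_n) -> m([0,5.95]) = 5.95


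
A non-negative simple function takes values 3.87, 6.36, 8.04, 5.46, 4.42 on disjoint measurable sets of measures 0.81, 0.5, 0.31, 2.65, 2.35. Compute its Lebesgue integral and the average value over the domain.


Step 1: Integral = sum(value_i * measure_i)
= 3.87*0.81 + 6.36*0.5 + 8.04*0.31 + 5.46*2.65 + 4.42*2.35
= 3.1347 + 3.18 + 2.4924 + 14.469 + 10.387
= 33.6631
Step 2: Total measure of domain = 0.81 + 0.5 + 0.31 + 2.65 + 2.35 = 6.62
Step 3: Average value = 33.6631 / 6.62 = 5.08506


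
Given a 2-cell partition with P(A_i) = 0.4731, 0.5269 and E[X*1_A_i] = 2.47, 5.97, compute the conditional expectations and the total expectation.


For each cell A_i: E[X|A_i] = E[X*1_A_i] / P(A_i)
Step 1: E[X|A_1] = 2.47 / 0.4731 = 5.220884
Step 2: E[X|A_2] = 5.97 / 0.5269 = 11.330423
Verification: E[X] = sum E[X*1_A_i] = 2.47 + 5.97 = 8.44
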